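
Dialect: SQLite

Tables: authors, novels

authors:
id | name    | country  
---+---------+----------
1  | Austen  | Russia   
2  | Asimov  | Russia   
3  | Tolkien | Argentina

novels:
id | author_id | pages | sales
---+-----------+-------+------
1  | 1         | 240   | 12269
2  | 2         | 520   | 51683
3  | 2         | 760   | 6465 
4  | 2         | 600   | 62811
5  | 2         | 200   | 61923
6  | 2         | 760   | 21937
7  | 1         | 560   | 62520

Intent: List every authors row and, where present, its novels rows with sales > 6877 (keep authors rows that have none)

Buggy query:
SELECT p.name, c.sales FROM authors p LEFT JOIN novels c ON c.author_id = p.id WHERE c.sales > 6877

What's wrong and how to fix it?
Bug: A WHERE condition on the right-hand table after LEFT JOIN drops unmatched parents

Fix: Put 'c.sales > 6877' in the JOIN's ON clause instead of WHERE

Corrected query:
SELECT p.name, c.sales FROM authors p LEFT JOIN novels c ON c.author_id = p.id AND c.sales > 6877

Result:
name    | sales
--------+------
Austen  | 12269
Austen  | 62520
Asimov  | 21937
Asimov  | 51683
Asimov  | 61923
Asimov  | 62811
Tolkien | NULL 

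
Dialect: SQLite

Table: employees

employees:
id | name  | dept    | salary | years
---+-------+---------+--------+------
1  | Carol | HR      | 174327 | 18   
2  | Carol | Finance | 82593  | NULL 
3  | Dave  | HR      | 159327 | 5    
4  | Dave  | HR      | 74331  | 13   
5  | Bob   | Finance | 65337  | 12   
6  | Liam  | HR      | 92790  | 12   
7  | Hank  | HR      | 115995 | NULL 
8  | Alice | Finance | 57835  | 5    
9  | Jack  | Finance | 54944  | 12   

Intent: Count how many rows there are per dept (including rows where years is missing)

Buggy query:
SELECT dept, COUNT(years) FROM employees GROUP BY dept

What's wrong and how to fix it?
Bug: COUNT(column) counts non-NULL values only; rows with NULL years aren't counted

Fix: Use COUNT(*) to count all rows regardless of NULL

Corrected query:
SELECT dept, COUNT(*) FROM employees GROUP BY dept

Result:
dept    | COUNT(*)
--------+---------
Finance | 4       
HR      | 5       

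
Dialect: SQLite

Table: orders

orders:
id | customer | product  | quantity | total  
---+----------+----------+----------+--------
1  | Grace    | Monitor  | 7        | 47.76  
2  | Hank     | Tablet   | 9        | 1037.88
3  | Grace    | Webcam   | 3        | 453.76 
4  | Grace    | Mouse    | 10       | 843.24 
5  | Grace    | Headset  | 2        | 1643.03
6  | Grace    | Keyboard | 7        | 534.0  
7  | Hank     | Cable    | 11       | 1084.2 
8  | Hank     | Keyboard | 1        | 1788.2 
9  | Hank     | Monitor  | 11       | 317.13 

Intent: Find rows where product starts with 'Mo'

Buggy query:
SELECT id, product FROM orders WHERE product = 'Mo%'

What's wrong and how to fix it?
Bug: Wildcards only work with LIKE; '=' treats '%' as a literal character

Fix: Use LIKE for wildcard pattern matching

Corrected query:
SELECT id, product FROM orders WHERE product LIKE 'Mo%'

Result:
id | product
---+--------
1  | Monitor
4  | Mouse  
9  | Monitor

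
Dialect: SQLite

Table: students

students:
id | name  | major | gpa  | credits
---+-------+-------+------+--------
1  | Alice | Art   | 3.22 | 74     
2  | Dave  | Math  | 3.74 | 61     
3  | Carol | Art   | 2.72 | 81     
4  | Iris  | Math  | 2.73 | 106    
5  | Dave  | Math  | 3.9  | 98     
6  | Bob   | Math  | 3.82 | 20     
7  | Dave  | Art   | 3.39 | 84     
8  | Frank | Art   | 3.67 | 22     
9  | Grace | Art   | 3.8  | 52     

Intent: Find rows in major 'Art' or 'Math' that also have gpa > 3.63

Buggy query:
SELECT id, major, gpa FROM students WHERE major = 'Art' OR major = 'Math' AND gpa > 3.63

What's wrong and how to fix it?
Bug: AND binds tighter than OR, so this parses as major = 'Art' OR (major = 'Math' AND gpa > 3.63)

Fix: Group the OR with parentheses (or use IN), then AND the threshold

Corrected query:
SELECT id, major, gpa FROM students WHERE (major = 'Art' OR major = 'Math') AND gpa > 3.63

Result:
id | major | gpa 
---+-------+-----
2  | Math  | 3.74
5  | Math  | 3.9 
6  | Math  | 3.82
8  | Art   | 3.67
9  | Art   | 3.8 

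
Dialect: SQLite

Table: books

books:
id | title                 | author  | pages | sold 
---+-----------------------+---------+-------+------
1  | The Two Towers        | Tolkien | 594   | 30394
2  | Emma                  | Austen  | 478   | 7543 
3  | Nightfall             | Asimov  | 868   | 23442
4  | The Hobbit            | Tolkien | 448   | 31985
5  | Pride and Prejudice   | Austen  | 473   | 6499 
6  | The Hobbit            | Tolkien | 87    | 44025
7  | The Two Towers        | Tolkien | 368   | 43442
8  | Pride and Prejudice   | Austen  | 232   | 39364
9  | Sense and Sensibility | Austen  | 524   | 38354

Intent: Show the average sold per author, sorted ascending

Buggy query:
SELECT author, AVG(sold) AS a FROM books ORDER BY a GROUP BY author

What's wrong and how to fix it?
Bug: ORDER BY appears before GROUP BY; SQL clause order requires GROUP BY first

Fix: Move ORDER BY to the end, after GROUP BY

Corrected query:
SELECT author, AVG(sold) AS a FROM books GROUP BY author ORDER BY a

Result:
author  | a      
--------+--------
Austen  | 22940  
Asimov  | 23442  
Tolkien | 37461.5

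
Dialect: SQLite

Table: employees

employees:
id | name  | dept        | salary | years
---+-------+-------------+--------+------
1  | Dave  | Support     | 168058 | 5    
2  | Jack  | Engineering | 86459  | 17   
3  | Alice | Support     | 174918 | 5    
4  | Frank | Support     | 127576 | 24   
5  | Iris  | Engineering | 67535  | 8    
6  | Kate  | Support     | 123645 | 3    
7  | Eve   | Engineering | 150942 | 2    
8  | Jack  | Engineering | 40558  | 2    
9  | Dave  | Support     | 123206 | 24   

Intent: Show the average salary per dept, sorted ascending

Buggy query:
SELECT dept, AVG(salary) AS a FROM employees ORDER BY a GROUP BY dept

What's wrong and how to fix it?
Bug: GROUP BY must precede ORDER BY

Fix: Move ORDER BY to the end, after GROUP BY

Corrected query:
SELECT dept, AVG(salary) AS a FROM employees GROUP BY dept ORDER BY a

Result:
dept        | a       
------------+---------
Engineering | 86373.5 
Support     | 143480.6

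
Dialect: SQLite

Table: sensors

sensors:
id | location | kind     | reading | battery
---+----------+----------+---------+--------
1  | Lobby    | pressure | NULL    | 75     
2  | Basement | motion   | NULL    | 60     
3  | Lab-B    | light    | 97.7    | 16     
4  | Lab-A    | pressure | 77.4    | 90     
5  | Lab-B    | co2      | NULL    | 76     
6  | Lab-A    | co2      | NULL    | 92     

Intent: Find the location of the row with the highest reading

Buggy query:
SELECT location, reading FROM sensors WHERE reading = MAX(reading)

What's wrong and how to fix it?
Bug: WHERE is evaluated per row; an aggregate over the whole table isn't defined there

Fix: Use a subquery: WHERE reading = (SELECT MAX(reading) FROM sensors)

Corrected query:
SELECT location, reading FROM sensors WHERE reading = (SELECT MAX(reading) FROM sensors)

Result:
location | reading
---------+--------
Lab-B    | 97.7   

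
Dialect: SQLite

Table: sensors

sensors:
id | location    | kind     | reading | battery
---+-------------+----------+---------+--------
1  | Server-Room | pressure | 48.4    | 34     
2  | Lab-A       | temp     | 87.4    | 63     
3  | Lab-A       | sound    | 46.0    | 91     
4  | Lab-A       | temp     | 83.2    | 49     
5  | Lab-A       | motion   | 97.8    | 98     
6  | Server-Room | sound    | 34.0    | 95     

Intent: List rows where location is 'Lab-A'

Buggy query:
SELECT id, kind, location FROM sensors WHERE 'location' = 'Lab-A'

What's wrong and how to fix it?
Bug: Single quotes denote string literals in SQL; the column name is being compared as a constant string

Fix: Reference the column as location without single quotes

Corrected query:
SELECT id, kind, location FROM sensors WHERE location = 'Lab-A'

Result:
id | kind   | location
---+--------+---------
2  | temp   | Lab-A   
3  | sound  | Lab-A   
4  | temp   | Lab-A   
5  | motion | Lab-A   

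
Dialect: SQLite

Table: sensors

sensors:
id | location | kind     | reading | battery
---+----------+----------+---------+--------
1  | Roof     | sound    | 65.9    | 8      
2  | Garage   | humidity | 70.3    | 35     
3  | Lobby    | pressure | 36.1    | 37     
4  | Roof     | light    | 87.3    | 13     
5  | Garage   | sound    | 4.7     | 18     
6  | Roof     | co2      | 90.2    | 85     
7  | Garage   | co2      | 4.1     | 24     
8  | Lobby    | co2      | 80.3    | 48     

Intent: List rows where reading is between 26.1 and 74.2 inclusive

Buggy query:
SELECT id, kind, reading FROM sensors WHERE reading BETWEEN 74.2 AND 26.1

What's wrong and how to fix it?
Bug: The bounds are reversed; BETWEEN a AND b requires a <= b to match anything

Fix: Write BETWEEN 26.1 AND 74.2

Corrected query:
SELECT id, kind, reading FROM sensors WHERE reading BETWEEN 26.1 AND 74.2

Result:
id | kind     | reading
---+----------+--------
1  | sound    | 65.9   
2  | humidity | 70.3   
3  | pressure | 36.1   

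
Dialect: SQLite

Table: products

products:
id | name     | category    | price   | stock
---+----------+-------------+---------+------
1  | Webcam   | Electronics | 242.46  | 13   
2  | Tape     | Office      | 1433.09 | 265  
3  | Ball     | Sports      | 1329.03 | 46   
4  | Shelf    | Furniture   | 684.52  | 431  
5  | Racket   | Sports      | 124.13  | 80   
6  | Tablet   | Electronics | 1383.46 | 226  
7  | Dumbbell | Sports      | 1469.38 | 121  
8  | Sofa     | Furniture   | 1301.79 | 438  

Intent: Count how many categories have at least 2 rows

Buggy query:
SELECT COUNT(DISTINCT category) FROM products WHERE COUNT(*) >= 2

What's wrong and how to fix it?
Bug: COUNT(*) cannot appear in WHERE; the per-group count doesn't exist yet

Fix: Use a subquery that GROUPs and filters with HAVING, then count its rows

Corrected query:
SELECT COUNT(*) FROM (SELECT category FROM products GROUP BY category HAVING COUNT(*) >= 2)

Result:
COUNT(*)
--------
3       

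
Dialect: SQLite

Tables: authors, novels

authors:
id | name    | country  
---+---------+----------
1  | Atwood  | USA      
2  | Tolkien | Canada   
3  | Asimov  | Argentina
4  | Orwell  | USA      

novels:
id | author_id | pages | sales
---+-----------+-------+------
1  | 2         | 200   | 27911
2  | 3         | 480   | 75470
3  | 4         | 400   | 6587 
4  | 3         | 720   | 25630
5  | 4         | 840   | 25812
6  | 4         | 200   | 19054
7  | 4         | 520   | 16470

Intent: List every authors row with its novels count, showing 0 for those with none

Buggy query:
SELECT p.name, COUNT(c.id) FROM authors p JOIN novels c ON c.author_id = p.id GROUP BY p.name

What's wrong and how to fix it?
Bug: An inner join excludes parents with zero children

Fix: Switch to LEFT JOIN to retain unmatched parent rows

Corrected query:
SELECT p.name, COUNT(c.id) FROM authors p LEFT JOIN novels c ON c.author_id = p.id GROUP BY p.name

Result:
name    | COUNT(c.id)
--------+------------
Asimov  | 2          
Atwood  | 0          
Orwell  | 4          
Tolkien | 1          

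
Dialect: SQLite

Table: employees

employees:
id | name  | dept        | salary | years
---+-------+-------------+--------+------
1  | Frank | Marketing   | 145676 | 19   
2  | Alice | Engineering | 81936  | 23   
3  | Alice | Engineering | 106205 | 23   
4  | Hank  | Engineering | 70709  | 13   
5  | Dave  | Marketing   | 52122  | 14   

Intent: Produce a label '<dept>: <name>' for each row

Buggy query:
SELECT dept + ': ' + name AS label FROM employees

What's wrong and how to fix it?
Bug: SQLite uses || for string concatenation; + coerces text to numbers (yielding 0)

Fix: Use the || operator for string concatenation

Corrected query:
SELECT dept || ': ' || name AS label FROM employees

Result:
label             
------------------
Marketing: Frank  
Engineering: Alice
Engineering: Alice
Engineering: Hank 
Marketing: Dave   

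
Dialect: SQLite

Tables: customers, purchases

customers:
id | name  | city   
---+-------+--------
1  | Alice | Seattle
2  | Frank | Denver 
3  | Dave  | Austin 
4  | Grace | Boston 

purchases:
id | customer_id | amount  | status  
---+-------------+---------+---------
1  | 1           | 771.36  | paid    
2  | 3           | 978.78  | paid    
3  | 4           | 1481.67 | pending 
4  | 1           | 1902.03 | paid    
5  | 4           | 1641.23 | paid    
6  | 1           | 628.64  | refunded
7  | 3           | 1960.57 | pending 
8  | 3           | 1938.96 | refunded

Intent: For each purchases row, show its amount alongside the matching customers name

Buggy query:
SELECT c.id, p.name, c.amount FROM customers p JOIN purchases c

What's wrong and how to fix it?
Bug: JOIN with no ON clause produces a cartesian product; every purchases row pairs with every customers row

Fix: Add ON c.customer_id = p.id to the JOIN

Corrected query:
SELECT c.id, p.name, c.amount FROM customers p JOIN purchases c ON c.customer_id = p.id

Result:
id | name  | amount 
---+-------+--------
1  | Alice | 771.36 
2  | Dave  | 978.78 
3  | Grace | 1481.67
4  | Alice | 1902.03
5  | Grace | 1641.23
6  | Alice | 628.64 
7  | Dave  | 1960.57
8  | Dave  | 1938.96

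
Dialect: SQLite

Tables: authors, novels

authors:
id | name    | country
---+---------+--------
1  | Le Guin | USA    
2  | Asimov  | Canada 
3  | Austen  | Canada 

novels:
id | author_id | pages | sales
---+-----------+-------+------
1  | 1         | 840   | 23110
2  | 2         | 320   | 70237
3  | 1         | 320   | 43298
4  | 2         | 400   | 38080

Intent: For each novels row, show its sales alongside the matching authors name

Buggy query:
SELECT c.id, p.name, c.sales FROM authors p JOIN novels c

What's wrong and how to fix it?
Bug: Missing join condition: each novels row is matched to all authors rows instead of just its own

Fix: Specify the join condition linking the foreign key to the parent id

Corrected query:
SELECT c.id, p.name, c.sales FROM authors p JOIN novels c ON c.author_id = p.id

Result:
id | name    | sales
---+---------+------
1  | Le Guin | 23110
2  | Asimov  | 70237
3  | Le Guin | 43298
4  | Asimov  | 38080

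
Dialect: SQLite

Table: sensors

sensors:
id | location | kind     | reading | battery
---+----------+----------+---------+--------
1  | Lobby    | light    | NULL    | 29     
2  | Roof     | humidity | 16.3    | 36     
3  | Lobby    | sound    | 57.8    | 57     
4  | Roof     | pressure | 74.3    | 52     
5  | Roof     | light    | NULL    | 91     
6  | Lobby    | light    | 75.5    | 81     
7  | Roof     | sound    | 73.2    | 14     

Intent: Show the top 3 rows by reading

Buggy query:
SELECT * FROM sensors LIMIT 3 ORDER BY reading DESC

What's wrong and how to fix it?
Bug: LIMIT must come after ORDER BY

Fix: Sort with ORDER BY, then apply LIMIT

Corrected query:
SELECT * FROM sensors ORDER BY reading DESC LIMIT 3

Result:
id | location | kind     | reading | battery
---+----------+----------+---------+--------
6  | Lobby    | light    | 75.5    | 81     
4  | Roof     | pressure | 74.3    | 52     
7  | Roof     | sound    | 73.2    | 14     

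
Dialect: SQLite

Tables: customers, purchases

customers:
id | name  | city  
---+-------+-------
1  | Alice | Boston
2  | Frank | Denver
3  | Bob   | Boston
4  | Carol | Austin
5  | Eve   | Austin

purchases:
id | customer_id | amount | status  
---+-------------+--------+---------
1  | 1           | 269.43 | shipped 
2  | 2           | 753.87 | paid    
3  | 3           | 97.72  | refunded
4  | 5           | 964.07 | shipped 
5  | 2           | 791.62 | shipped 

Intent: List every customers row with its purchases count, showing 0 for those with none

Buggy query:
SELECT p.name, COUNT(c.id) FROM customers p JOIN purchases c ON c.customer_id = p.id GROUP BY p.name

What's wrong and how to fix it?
Bug: INNER JOIN drops customers rows that have no matching purchases rows

Fix: Switch to LEFT JOIN to retain unmatched parent rows

Corrected query:
SELECT p.name, COUNT(c.id) FROM customers p LEFT JOIN purchases c ON c.customer_id = p.id GROUP BY p.name

Result:
name  | COUNT(c.id)
------+------------
Alice | 1          
Bob   | 1          
Carol | 0          
Eve   | 1          
Frank | 2          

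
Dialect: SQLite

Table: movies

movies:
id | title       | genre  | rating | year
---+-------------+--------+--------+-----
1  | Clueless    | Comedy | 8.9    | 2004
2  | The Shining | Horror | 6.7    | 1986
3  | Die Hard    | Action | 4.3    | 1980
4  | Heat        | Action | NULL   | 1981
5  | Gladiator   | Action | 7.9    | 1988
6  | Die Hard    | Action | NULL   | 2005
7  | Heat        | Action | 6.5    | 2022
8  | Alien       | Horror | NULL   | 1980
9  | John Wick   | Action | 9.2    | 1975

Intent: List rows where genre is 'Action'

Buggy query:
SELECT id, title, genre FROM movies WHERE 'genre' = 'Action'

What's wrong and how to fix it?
Bug: 'genre' in single quotes is a string literal, not the column; the comparison is literal-vs-literal and never true

Fix: Reference the column as genre without single quotes

Corrected query:
SELECT id, title, genre FROM movies WHERE genre = 'Action'

Result:
id | title     | genre 
---+-----------+-------
3  | Die Hard  | Action
4  | Heat      | Action
5  | Gladiator | Action
6  | Die Hard  | Action
7  | Heat      | Action
9  | John Wick | Action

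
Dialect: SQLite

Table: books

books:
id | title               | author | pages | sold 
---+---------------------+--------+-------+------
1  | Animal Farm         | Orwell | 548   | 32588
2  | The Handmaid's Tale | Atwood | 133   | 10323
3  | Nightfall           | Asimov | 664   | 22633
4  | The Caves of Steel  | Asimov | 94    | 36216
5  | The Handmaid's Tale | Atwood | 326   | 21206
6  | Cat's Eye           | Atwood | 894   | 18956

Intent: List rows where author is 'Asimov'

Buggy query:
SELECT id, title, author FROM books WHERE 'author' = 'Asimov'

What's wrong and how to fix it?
Bug: Single quotes denote string literals in SQL; the column name is being compared as a constant string

Fix: Reference the column as author without single quotes

Corrected query:
SELECT id, title, author FROM books WHERE author = 'Asimov'

Result:
id | title              | author
---+--------------------+-------
3  | Nightfall          | Asimov
4  | The Caves of Steel | Asimov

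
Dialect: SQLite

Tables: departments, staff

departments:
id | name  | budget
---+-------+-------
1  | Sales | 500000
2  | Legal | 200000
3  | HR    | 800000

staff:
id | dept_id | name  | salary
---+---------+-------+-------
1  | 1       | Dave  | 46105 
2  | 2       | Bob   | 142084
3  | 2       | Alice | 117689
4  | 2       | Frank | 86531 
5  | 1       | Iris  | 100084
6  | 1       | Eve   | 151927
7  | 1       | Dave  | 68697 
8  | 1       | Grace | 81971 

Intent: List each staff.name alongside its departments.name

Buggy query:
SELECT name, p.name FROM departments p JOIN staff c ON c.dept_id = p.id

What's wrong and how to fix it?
Bug: Both tables have a 'name' column; the unqualified reference is ambiguous

Fix: Prefix ambiguous columns with the table alias

Corrected query:
SELECT c.name, p.name FROM departments p JOIN staff c ON c.dept_id = p.id

Result:
name  | name 
------+------
Dave  | Sales
Bob   | Legal
Alice | Legal
Frank | Legal
Iris  | Sales
Eve   | Sales
Dave  | Sales
Grace | Sales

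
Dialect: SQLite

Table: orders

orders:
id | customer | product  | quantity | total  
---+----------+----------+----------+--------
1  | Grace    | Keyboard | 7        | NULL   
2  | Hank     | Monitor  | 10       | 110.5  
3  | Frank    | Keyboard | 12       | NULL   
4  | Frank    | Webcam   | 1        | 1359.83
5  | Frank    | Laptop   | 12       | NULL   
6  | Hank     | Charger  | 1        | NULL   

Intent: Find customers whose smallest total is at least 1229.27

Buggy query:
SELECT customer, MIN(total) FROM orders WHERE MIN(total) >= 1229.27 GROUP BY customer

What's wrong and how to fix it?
Bug: MIN() in WHERE is a misuse of aggregate

Fix: Replace WHERE with HAVING after the GROUP BY

Corrected query:
SELECT customer, MIN(total) FROM orders GROUP BY customer HAVING MIN(total) >= 1229.27

Result:
customer | MIN(total)
---------+-----------
Frank    | 1359.83   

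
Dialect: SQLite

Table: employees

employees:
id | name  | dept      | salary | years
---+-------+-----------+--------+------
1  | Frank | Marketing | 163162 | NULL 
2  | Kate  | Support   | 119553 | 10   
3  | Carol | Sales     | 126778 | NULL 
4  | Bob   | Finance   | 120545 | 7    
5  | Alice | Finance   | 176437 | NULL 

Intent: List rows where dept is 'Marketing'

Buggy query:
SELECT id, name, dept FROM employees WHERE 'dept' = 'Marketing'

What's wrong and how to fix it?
Bug: 'dept' in single quotes is a string literal, not the column; the comparison is literal-vs-literal and never true

Fix: Remove the quotes around the column name (or use double quotes for an identifier)

Corrected query:
SELECT id, name, dept FROM employees WHERE dept = 'Marketing'

Result:
id | name  | dept     
---+-------+----------
1  | Frank | Marketing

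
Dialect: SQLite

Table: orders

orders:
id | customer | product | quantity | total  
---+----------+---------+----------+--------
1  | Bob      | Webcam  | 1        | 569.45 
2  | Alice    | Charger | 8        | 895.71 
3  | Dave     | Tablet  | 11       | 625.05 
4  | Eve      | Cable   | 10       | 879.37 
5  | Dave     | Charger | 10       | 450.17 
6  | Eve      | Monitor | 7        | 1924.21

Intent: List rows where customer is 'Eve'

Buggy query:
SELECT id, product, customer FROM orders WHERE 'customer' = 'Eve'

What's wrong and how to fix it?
Bug: Single quotes denote string literals in SQL; the column name is being compared as a constant string

Fix: Reference the column as customer without single quotes

Corrected query:
SELECT id, product, customer FROM orders WHERE customer = 'Eve'

Result:
id | product | customer
---+---------+---------
4  | Cable   | Eve     
6  | Monitor | Eve     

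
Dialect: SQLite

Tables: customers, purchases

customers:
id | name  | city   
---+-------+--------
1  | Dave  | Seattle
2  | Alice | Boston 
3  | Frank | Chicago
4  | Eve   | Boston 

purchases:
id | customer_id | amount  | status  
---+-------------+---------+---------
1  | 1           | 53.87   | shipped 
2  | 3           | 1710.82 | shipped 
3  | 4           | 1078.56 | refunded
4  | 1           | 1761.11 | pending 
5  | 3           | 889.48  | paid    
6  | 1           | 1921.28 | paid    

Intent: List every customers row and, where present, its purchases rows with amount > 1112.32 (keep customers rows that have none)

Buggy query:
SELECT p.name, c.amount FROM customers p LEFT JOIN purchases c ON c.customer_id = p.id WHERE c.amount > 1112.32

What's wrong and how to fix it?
Bug: Filtering c.amount in WHERE discards the NULL rows produced by LEFT JOIN, turning it into an inner join

Fix: Put 'c.amount > 1112.32' in the JOIN's ON clause instead of WHERE

Corrected query:
SELECT p.name, c.amount FROM customers p LEFT JOIN purchases c ON c.customer_id = p.id AND c.amount > 1112.32

Result:
name  | amount 
------+--------
Dave  | 1761.11
Dave  | 1921.28
Alice | NULL   
Frank | 1710.82
Eve   | NULL   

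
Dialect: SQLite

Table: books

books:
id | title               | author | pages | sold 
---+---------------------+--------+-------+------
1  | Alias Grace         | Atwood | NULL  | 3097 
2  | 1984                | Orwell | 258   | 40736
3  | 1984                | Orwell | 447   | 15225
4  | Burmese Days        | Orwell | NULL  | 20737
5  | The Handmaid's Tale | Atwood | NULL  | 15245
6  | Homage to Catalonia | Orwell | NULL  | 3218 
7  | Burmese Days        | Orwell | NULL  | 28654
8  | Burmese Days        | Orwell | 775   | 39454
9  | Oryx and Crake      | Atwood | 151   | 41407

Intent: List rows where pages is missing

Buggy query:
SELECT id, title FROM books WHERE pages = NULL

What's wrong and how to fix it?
Bug: '= NULL' is always unknown in SQL three-valued logic, so no rows match

Fix: Use IS NULL to test for NULL

Corrected query:
SELECT id, title FROM books WHERE pages IS NULL

Result:
id | title              
---+--------------------
1  | Alias Grace        
4  | Burmese Days       
5  | The Handmaid's Tale
6  | Homage to Catalonia
7  | Burmese Days       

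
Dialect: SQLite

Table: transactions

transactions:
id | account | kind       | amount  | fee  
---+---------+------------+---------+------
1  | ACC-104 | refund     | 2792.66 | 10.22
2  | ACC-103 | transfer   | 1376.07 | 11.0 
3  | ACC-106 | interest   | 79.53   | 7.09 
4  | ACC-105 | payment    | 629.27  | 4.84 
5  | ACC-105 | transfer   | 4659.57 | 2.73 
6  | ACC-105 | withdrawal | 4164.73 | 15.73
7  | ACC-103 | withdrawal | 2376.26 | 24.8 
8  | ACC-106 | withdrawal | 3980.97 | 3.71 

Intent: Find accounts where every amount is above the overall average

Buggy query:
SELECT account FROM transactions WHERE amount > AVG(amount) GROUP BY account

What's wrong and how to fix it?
Bug: WHERE evaluates per row before aggregation, so AVG() is unavailable

Fix: Use a subquery for AVG and a HAVING MIN(...) filter so the condition holds for every row in the group

Corrected query:
SELECT account FROM transactions GROUP BY account HAVING MIN(amount) > (SELECT AVG(amount) FROM transactions)

Result:
account
-------
ACC-104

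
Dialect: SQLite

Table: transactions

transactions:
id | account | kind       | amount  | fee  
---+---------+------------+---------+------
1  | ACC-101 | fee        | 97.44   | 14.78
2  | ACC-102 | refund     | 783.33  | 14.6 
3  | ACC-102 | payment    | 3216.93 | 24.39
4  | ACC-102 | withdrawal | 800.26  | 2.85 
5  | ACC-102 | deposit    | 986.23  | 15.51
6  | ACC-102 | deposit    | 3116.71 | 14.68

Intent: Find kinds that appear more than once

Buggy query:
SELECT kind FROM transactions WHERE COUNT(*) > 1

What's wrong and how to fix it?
Bug: WHERE can't reference COUNT(*); aggregates are computed after WHERE

Fix: GROUP BY kind, then filter groups with HAVING COUNT(*) > 1

Corrected query:
SELECT kind FROM transactions GROUP BY kind HAVING COUNT(*) > 1

Result:
kind   
-------
deposit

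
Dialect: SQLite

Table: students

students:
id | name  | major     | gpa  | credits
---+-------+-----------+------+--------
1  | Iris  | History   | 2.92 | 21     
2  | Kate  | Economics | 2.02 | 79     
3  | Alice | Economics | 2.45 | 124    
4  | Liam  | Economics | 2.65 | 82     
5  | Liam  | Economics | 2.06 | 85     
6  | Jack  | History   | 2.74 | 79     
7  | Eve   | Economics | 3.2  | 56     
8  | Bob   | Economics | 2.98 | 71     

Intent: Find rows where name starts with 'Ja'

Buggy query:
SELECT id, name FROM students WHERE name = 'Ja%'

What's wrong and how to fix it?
Bug: '=' compares the literal string including the % character; pattern matching needs LIKE

Fix: Use LIKE for wildcard pattern matching

Corrected query:
SELECT id, name FROM students WHERE name LIKE 'Ja%'

Result:
id | name
---+-----
6  | Jack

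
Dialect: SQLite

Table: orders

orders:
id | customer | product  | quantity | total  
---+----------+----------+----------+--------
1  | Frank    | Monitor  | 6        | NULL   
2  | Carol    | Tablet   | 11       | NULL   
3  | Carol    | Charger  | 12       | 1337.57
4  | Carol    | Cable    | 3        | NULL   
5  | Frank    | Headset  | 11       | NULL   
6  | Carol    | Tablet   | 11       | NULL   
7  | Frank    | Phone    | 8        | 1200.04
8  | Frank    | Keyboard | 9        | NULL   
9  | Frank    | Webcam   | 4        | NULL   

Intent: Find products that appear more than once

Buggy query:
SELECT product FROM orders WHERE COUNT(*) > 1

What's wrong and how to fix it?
Bug: WHERE can't reference COUNT(*); aggregates are computed after WHERE

Fix: GROUP BY product, then filter groups with HAVING COUNT(*) > 1

Corrected query:
SELECT product FROM orders GROUP BY product HAVING COUNT(*) > 1

Result:
product
-------
Tablet 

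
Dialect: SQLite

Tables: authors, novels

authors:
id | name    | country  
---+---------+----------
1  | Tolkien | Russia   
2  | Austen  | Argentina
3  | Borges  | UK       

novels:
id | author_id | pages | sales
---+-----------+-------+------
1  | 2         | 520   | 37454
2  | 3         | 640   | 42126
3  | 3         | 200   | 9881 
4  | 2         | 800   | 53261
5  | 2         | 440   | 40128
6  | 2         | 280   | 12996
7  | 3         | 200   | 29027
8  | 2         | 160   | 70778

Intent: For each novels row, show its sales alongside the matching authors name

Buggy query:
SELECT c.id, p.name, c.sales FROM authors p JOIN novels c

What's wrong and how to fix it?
Bug: Missing join condition: each novels row is matched to all authors rows instead of just its own

Fix: Specify the join condition linking the foreign key to the parent id

Corrected query:
SELECT c.id, p.name, c.sales FROM authors p JOIN novels c ON c.author_id = p.id

Result:
id | name   | sales
---+--------+------
1  | Austen | 37454
2  | Borges | 42126
3  | Borges | 9881 
4  | Austen | 53261
5  | Austen | 40128
6  | Austen | 12996
7  | Borges | 29027
8  | Austen | 70778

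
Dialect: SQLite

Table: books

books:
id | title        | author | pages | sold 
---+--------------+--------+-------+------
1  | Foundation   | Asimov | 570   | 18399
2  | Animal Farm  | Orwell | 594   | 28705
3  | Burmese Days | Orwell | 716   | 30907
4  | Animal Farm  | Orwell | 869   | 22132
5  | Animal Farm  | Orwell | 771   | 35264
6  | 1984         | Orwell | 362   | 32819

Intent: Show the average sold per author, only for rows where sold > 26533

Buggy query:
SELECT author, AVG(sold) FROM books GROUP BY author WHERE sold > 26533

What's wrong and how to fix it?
Bug: WHERE cannot follow GROUP BY

Fix: Move the WHERE clause before GROUP BY

Corrected query:
SELECT author, AVG(sold) FROM books WHERE sold > 26533 GROUP BY author

Result:
author | AVG(sold)
-------+----------
Orwell | 31923.75 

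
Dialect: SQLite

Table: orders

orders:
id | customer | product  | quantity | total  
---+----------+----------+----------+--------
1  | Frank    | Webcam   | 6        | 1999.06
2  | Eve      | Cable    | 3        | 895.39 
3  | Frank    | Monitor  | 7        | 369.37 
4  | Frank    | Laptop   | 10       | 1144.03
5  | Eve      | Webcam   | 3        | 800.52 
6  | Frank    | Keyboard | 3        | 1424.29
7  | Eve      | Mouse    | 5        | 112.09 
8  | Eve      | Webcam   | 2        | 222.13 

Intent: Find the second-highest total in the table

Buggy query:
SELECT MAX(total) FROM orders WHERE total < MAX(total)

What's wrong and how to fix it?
Bug: MAX(total) on the right of the comparison is an aggregate-in-WHERE error

Fix: Compute the overall MAX in a subquery, then take MAX of rows below it

Corrected query:
SELECT MAX(total) FROM orders WHERE total < (SELECT MAX(total) FROM orders)

Result:
MAX(total)
----------
1424.29   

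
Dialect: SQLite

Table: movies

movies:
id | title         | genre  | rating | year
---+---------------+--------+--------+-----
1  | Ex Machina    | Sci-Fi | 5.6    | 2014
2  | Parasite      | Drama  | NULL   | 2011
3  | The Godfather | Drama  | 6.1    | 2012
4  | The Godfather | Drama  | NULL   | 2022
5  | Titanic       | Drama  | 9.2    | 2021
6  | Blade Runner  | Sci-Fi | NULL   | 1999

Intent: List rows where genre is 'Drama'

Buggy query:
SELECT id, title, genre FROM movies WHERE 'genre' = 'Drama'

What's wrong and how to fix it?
Bug: Single quotes denote string literals in SQL; the column name is being compared as a constant string

Fix: Reference the column as genre without single quotes

Corrected query:
SELECT id, title, genre FROM movies WHERE genre = 'Drama'

Result:
id | title         | genre
---+---------------+------
2  | Parasite      | Drama
3  | The Godfather | Drama
4  | The Godfather | Drama
5  | Titanic       | Drama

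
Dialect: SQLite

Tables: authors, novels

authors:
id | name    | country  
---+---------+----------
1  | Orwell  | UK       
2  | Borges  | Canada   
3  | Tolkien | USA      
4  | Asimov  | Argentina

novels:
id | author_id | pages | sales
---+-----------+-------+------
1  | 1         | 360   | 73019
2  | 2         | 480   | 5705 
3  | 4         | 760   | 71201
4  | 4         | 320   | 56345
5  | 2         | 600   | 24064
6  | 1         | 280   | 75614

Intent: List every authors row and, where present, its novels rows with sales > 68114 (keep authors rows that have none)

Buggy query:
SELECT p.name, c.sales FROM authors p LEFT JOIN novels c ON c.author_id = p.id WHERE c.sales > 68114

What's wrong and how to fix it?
Bug: A WHERE condition on the right-hand table after LEFT JOIN drops unmatched parents

Fix: Put 'c.sales > 68114' in the JOIN's ON clause instead of WHERE

Corrected query:
SELECT p.name, c.sales FROM authors p LEFT JOIN novels c ON c.author_id = p.id AND c.sales > 68114

Result:
name    | sales
--------+------
Orwell  | 73019
Orwell  | 75614
Borges  | NULL 
Tolkien | NULL 
Asimov  | 71201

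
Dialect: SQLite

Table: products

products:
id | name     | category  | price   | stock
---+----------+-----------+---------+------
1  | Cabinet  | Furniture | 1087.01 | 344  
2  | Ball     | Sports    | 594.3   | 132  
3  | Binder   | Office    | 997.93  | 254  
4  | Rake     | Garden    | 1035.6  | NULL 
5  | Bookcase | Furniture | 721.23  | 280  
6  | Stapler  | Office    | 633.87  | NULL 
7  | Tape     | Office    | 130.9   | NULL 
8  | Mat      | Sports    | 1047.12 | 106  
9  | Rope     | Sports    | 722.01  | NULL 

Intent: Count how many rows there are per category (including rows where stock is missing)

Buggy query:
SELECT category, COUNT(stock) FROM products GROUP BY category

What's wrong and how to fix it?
Bug: COUNT(stock) skips NULLs, so groups with missing stock are undercounted

Fix: Replace COUNT(stock) with COUNT(*)

Corrected query:
SELECT category, COUNT(*) FROM products GROUP BY category

Result:
category  | COUNT(*)
----------+---------
Furniture | 2       
Garden    | 1       
Office    | 3       
Sports    | 3       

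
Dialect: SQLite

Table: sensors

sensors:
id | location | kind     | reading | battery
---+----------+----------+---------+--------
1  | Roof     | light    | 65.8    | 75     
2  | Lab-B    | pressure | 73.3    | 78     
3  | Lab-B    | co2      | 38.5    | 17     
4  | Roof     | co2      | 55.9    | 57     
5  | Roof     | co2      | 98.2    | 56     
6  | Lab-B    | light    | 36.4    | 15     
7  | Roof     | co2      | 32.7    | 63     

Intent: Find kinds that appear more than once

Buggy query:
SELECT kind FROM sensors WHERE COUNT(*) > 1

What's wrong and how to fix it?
Bug: WHERE can't reference COUNT(*); aggregates are computed after WHERE

Fix: Group first, then use HAVING for the count condition

Corrected query:
SELECT kind FROM sensors GROUP BY kind HAVING COUNT(*) > 1

Result:
kind 
-----
co2  
light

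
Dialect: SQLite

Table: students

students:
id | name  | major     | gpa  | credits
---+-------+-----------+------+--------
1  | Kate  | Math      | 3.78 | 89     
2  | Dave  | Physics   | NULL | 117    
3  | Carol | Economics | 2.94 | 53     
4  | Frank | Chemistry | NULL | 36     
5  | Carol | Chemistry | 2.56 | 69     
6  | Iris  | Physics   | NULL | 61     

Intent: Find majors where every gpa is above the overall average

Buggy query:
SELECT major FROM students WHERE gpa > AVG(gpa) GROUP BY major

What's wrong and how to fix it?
Bug: WHERE evaluates per row before aggregation, so AVG() is unavailable

Fix: Compute the overall average in a scalar subquery and compare each group's MIN against it in HAVING

Corrected query:
SELECT major FROM students GROUP BY major HAVING MIN(gpa) > (SELECT AVG(gpa) FROM students)

Result:
major
-----
Math 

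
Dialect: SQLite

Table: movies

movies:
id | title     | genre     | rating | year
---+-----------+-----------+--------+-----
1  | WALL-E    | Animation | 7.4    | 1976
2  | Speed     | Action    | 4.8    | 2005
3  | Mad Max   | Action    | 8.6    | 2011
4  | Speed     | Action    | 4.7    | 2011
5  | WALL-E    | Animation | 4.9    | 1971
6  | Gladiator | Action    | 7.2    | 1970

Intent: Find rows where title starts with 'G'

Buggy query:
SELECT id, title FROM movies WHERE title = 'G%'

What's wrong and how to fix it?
Bug: '=' compares the literal string including the % character; pattern matching needs LIKE

Fix: Use LIKE for wildcard pattern matching

Corrected query:
SELECT id, title FROM movies WHERE title LIKE 'G%'

Result:
id | title    
---+----------
6  | Gladiator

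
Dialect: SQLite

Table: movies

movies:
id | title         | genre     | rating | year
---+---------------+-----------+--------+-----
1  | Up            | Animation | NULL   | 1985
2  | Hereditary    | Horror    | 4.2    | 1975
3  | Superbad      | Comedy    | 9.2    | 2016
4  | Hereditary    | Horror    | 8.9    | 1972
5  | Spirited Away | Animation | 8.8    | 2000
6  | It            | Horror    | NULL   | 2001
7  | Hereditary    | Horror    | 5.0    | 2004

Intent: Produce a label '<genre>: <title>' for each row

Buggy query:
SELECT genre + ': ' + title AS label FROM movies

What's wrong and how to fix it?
Bug: SQLite uses || for string concatenation; + coerces text to numbers (yielding 0)

Fix: Use the || operator for string concatenation

Corrected query:
SELECT genre || ': ' || title AS label FROM movies

Result:
label                   
------------------------
Animation: Up           
Horror: Hereditary      
Comedy: Superbad        
Horror: Hereditary      
Animation: Spirited Away
Horror: It              
Horror: Hereditary      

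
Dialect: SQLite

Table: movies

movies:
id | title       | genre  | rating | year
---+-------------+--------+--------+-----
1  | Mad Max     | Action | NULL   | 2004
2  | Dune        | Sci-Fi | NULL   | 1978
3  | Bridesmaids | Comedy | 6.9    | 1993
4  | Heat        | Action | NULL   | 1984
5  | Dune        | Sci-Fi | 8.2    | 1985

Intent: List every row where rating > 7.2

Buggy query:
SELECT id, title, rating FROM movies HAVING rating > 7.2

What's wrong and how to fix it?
Bug: HAVING filters the output of aggregation, but this query has no GROUP BY and no aggregate functions, so SQLite rejects it (HAVING clause on a non-aggregate query); the condition here is per row

Fix: Replace HAVING with WHERE since the condition applies to individual rows

Corrected query:
SELECT id, title, rating FROM movies WHERE rating > 7.2

Result:
id | title | rating
---+-------+-------
5  | Dune  | 8.2   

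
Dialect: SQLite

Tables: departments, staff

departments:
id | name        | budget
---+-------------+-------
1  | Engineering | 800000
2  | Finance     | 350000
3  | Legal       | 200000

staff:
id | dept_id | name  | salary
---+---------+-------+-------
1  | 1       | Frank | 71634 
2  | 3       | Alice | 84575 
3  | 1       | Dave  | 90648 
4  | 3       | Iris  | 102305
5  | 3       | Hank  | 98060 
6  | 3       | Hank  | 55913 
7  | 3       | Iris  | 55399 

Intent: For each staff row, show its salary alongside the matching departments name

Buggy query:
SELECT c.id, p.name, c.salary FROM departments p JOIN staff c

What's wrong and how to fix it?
Bug: Missing join condition: each staff row is matched to all departments rows instead of just its own

Fix: Add ON c.dept_id = p.id to the JOIN

Corrected query:
SELECT c.id, p.name, c.salary FROM departments p JOIN staff c ON c.dept_id = p.id

Result:
id | name        | salary
---+-------------+-------
1  | Engineering | 71634 
2  | Legal       | 84575 
3  | Engineering | 90648 
4  | Legal       | 102305
5  | Legal       | 98060 
6  | Legal       | 55913 
7  | Legal       | 55399 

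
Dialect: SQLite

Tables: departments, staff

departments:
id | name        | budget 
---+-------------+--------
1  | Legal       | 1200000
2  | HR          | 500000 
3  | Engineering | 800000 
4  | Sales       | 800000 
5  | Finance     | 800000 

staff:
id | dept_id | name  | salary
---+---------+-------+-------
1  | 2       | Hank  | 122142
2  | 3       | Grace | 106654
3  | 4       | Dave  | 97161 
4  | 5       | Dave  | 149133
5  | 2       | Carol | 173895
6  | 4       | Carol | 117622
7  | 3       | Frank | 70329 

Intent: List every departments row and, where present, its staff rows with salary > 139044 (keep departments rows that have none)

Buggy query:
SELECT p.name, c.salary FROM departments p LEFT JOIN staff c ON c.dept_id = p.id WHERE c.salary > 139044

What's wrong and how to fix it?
Bug: Filtering c.salary in WHERE discards the NULL rows produced by LEFT JOIN, turning it into an inner join

Fix: Move the right-table condition into the ON clause so unmatched parents are kept

Corrected query:
SELECT p.name, c.salary FROM departments p LEFT JOIN staff c ON c.dept_id = p.id AND c.salary > 139044

Result:
name        | salary
------------+-------
Legal       | NULL  
HR          | 173895
Engineering | NULL  
Sales       | NULL  
Finance     | 149133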